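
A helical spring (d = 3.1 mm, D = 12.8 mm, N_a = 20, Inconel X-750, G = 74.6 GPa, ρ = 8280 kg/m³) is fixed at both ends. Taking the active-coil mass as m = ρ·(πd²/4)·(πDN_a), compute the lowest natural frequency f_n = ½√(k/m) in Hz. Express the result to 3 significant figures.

320 Hz

k = Gd⁴/(8D³N_a) = (74.6×10³)(3.1⁴)/(8·12.8³·20) = 20.532 N/mm = 20532 N/m
Wire length L = πDN_a = π·12.8·20 = 804.25 mm
m = ρ·(πd²/4)·L = 8280 × 7.5477×10⁻⁶ m² × 0.80425 m = 0.050261 kg
f_n = ½√(k/m) = 0.5·√(20532/0.050261) = 0.5·√(4.0851e+05) = 319.57 Hz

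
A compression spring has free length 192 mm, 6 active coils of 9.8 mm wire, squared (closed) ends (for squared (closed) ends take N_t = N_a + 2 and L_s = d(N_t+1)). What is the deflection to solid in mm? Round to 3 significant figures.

104 mm

N_t = 8; L_s = 9.8·9 = 88.2 mm
δ_solid = L₀ − L_s = 192 − 88.2 = 103.8 mm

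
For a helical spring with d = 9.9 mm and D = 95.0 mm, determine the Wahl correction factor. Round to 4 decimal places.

C = D/d = 95.0/9.9 = 9.5960
K_W = (4C−1)/(4C−4) + 0.615/C = 37.384/34.384 + 0.0641 = 1.1513

1.1513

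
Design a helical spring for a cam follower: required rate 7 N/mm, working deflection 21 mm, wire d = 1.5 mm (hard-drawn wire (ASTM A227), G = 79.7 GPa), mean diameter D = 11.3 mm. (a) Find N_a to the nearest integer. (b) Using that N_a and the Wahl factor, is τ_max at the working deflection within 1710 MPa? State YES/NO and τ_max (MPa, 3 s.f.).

(a) 5 coils; (b) YES, τ_max = 1500 MPa

N_a = Gd⁴/(8D³k) = (79.7×10³)(1.5⁴)/(8·11.3³·7) = 4.993 → N_a = 5
Actual rate k = Gd⁴/(8D³·5) = 6.9908 N/mm
Working load F = kδ = 6.9908·21 = 146.81 N
C = 11.3/1.5 = 7.5333; K_W = (4C−1)/(4C−4)+0.615/C = 1.1964
τ_max = K_W·8FD/(πd³) = 1.1964·1251.7 = 1497.5 MPa
τ_max ≤ 1710 MPa → acceptable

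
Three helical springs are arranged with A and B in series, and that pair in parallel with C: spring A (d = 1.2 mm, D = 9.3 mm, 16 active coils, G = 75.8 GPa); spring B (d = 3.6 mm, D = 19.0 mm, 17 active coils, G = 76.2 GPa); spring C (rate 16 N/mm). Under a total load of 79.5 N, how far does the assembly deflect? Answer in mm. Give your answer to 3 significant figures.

4.58 mm

k_A = Gd⁴/(8D³N_a) = (75.8×10³)(1.2⁴)/(8·9.3³·16) = 1.5266 N/mm
k_B = Gd⁴/(8D³N_a) = (76.2×10³)(3.6⁴)/(8·19.0³·17) = 13.72 N/mm
Springs A,B series: k_AB = 1/(1/1.5266+1/13.72) = 1.3738 N/mm; parallel with C: k_eq = 1.3738+16 = 17.374 N/mm
δ = F/k_eq = 79.5/17.374 = 4.5759 mm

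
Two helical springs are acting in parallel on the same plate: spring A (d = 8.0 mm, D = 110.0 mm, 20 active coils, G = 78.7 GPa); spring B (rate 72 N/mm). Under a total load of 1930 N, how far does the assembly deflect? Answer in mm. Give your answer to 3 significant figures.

k_A = Gd⁴/(8D³N_a) = (78.7×10³)(8.0⁴)/(8·110.0³·20) = 1.5137 N/mm
Parallel: k_eq = 1.5137 + 72 = 73.514 N/mm
δ = F/k_eq = 1930/73.514 = 26.254 mm

26.3 mm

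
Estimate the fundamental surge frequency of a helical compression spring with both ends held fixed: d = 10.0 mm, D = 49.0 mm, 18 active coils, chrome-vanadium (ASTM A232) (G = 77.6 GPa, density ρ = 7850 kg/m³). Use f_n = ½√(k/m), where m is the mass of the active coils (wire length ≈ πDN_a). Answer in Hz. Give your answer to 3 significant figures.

81.9 Hz

k = Gd⁴/(8D³N_a) = (77.6×10³)(10.0⁴)/(8·49.0³·18) = 45.805 N/mm = 45805 N/m
Wire length L = πDN_a = π·49.0·18 = 2770.9 mm
m = ρ·(πd²/4)·L = 7850 × 78.54×10⁻⁶ m² × 2.7709 m = 1.7084 kg
f_n = ½√(k/m) = 0.5·√(45805/1.7084) = 0.5·√(26812) = 81.872 Hz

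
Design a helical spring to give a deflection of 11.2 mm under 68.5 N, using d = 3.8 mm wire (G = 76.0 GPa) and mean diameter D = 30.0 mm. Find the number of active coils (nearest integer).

12

Required rate k = F/δ = 68.5/11.2 = 6.1161 N/mm
N_a = Gd⁴/(8D³k) = (76.0×10³ × 3.8⁴)/(8 × 30.0³ × 6.1161)
    = 1.5847e+07 / 1.32107e+06 = 12 → 12 coils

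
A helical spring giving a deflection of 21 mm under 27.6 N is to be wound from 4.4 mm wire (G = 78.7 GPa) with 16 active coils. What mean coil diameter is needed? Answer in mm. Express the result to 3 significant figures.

56.0 mm

Required rate k = F/δ = 27.6/21 = 1.3143 N/mm
D = (Gd⁴/(8N_a·k))^(1/3) = (78.7×10³·4.4⁴/(8·16·1.3143))^(1/3)
  = (175342)^(1/3) = 55.9708 mm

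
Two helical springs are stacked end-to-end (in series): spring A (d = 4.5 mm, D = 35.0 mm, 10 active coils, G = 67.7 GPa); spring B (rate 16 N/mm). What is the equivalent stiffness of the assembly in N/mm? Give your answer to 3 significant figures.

k_A = Gd⁴/(8D³N_a) = (67.7×10³)(4.5⁴)/(8·35.0³·10) = 8.0937 N/mm
Series: 1/k_eq = 1/8.0937 + 1/16 = 0.18605; k_eq = 5.3748 N/mm

5.37 N/mm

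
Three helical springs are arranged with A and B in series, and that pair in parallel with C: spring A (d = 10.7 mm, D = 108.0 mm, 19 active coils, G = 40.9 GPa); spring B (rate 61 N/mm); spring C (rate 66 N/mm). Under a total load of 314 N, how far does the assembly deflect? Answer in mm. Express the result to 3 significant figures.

k_A = Gd⁴/(8D³N_a) = (40.9×10³)(10.7⁴)/(8·108.0³·19) = 2.7999 N/mm
Springs A,B series: k_AB = 1/(1/2.7999+1/61) = 2.677 N/mm; parallel with C: k_eq = 2.677+66 = 68.677 N/mm
δ = F/k_eq = 314/68.677 = 4.5721 mm

4.57 mm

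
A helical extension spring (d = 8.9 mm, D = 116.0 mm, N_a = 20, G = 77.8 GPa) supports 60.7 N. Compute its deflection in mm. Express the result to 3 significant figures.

k = Gd⁴/(8D³N_a) = (77.8×10³)(8.9⁴)/(8·116.0³·20) = 1.9545 N/mm
δ = F/k = 60.7 / 1.9545 = 31.056 mm

31.1 mm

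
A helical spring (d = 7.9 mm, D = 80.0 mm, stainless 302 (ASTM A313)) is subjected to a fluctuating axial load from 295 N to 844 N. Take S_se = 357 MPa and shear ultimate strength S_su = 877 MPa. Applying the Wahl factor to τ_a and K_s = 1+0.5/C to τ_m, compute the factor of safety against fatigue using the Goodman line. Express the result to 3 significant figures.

1.55

C = D/d = 80.0/7.9 = 10.1266; K_W = (4C−1)/(4C−4)+0.615/C = 1.1429; K_s = 1+0.5/C = 1.0494
F_a = (F_max−F_min)/2 = 274.5 N; F_m = (F_max+F_min)/2 = 569.5 N
τ_a = K_W·8F_aD/(πd³) = 1.1429 × 113.42 = 129.63 MPa
τ_m = K_s·8F_mD/(πd³) = 1.0494 × 235.31 = 246.93 MPa
Goodman: 1/n_f = τ_a/S_se + τ_m/S_su = 129.63/357 + 246.93/877 = 0.36311 + 0.28156 = 0.64467
n_f = 1/0.64467 = 1.551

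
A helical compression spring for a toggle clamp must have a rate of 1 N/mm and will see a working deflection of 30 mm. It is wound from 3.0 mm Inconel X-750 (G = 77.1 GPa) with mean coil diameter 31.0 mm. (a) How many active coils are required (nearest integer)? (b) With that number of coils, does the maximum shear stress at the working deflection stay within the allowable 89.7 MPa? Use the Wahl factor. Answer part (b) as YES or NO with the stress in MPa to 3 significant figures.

(a) 26 coils; (b) NO, τ_max = 101 MPa

N_a = Gd⁴/(8D³k) = (77.1×10³)(3.0⁴)/(8·31.0³·1) = 26.2 → N_a = 26
Actual rate k = Gd⁴/(8D³·26) = 1.0078 N/mm
Working load F = kδ = 1.0078·30 = 30.235 N
C = 31.0/3.0 = 10.3333; K_W = (4C−1)/(4C−4)+0.615/C = 1.1399
τ_max = K_W·8FD/(πd³) = 1.1399·88.4 = 100.76 MPa
τ_max > 89.7 MPa → exceeds allowable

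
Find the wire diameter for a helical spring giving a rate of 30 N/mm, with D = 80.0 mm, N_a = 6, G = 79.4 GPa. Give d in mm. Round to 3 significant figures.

9.82 mm

d = (8D³N_a·k / G)^(1/4) = (8·80.0³·6·30 / (79.4×10³))^0.25
  = (9285.6)^0.25 = 9.8164 mm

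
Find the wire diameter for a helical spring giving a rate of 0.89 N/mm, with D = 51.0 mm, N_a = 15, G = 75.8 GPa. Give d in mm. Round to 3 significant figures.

d = (8D³N_a·k / G)^(1/4) = (8·51.0³·15·0.89 / (75.8×10³))^0.25
  = (186.9)^0.25 = 3.6975 mm

3.70 mm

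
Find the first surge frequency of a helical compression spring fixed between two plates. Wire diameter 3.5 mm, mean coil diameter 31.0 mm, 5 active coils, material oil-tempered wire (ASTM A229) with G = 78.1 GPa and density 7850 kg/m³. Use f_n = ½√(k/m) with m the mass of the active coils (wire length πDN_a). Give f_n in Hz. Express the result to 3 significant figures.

259 Hz

k = Gd⁴/(8D³N_a) = (78.1×10³)(3.5⁴)/(8·31.0³·5) = 9.8351 N/mm = 9835.1 N/m
Wire length L = πDN_a = π·31.0·5 = 486.95 mm
m = ρ·(πd²/4)·L = 7850 × 9.6211×10⁻⁶ m² × 0.48695 m = 0.036777 kg
f_n = ½√(k/m) = 0.5·√(9835.1/0.036777) = 0.5·√(2.6742e+05) = 258.57 Hz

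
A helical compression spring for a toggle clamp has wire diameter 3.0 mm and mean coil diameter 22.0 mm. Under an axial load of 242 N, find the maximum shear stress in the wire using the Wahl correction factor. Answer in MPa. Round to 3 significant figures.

604 MPa

Spring index C = D/d = 22.0/3.0 = 7.3333
K_W = (4C−1)/(4C−4) + 0.615/C = 28.333/25.333 + 0.0839 = 1.2023
τ₀ = 8FD/(πd³) = 8·242·22.0/(π·3.0³) = 42592/84.823 = 502.13 MPa
τ_max = K·τ₀ = 1.2023 × 502.13 = 603.7 MPa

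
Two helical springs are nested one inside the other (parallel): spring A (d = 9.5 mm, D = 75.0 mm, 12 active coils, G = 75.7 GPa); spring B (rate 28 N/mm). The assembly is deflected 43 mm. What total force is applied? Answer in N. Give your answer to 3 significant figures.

k_A = Gd⁴/(8D³N_a) = (75.7×10³)(9.5⁴)/(8·75.0³·12) = 15.224 N/mm
Parallel: k_eq = 15.224 + 28 = 43.224 N/mm
F = k_eq·δ = 43.224·43 = 1858.6 N

1860 N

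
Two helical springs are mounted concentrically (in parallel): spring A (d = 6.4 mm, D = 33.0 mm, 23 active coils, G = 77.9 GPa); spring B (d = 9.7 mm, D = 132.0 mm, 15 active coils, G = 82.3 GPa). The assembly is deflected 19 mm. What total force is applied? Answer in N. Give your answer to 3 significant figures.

k_A = Gd⁴/(8D³N_a) = (77.9×10³)(6.4⁴)/(8·33.0³·23) = 19.765 N/mm
k_B = Gd⁴/(8D³N_a) = (82.3×10³)(9.7⁴)/(8·132.0³·15) = 2.6399 N/mm
Parallel: k_eq = 19.765 + 2.6399 = 22.405 N/mm
F = k_eq·δ = 22.405·19 = 425.69 N

426 N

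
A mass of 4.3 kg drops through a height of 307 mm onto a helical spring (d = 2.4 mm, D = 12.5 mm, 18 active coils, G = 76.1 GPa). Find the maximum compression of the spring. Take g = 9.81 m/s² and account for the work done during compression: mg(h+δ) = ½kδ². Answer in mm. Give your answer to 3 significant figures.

58.6 mm

k = Gd⁴/(8D³N_a) = (76.1×10³)(2.4⁴)/(8·12.5³·18) = 8.9771 N/mm
W = mg = 4.3 × 9.81 = 42.183 N
½kδ² − Wδ − Wh = 0 → δ = (W + √(W² + 2kWh))/k
δ = (42.183 + √(1779.4 + 232511))/8.9771 = (42.183 + 484.04)/8.9771 = 58.618 mm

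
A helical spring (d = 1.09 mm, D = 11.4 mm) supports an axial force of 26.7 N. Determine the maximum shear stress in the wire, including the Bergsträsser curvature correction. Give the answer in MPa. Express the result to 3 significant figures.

Spring index C = D/d = 11.4/1.09 = 10.4587
K_B = (4C+2)/(4C−3) = 43.835/38.835 = 1.1288
τ₀ = 8FD/(πd³) = 8·26.7·11.4/(π·1.09³) = 2435.04/4.0685 = 598.52 MPa
τ_max = K·τ₀ = 1.1288 × 598.52 = 675.58 MPa

676 MPa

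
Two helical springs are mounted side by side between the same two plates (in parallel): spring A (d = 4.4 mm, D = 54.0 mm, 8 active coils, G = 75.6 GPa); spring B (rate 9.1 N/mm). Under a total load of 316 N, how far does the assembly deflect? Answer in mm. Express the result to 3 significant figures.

k_A = Gd⁴/(8D³N_a) = (75.6×10³)(4.4⁴)/(8·54.0³·8) = 2.8117 N/mm
Parallel: k_eq = 2.8117 + 9.1 = 11.912 N/mm
δ = F/k_eq = 316/11.912 = 26.529 mm

26.5 mm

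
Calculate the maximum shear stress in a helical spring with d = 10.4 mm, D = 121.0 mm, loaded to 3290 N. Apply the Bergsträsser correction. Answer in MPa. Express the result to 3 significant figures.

Spring index C = D/d = 121.0/10.4 = 11.6346
K_B = (4C+2)/(4C−3) = 48.538/43.538 = 1.1148
τ₀ = 8FD/(πd³) = 8·3290·121.0/(π·10.4³) = 3.18472e+06/3533.9 = 901.2 MPa
τ_max = K·τ₀ = 1.1148 × 901.2 = 1004.7 MPa

1000 MPa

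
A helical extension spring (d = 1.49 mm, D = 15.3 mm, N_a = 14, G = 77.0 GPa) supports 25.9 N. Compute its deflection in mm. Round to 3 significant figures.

27.4 mm

k = Gd⁴/(8D³N_a) = (77.0×10³)(1.49⁴)/(8·15.3³·14) = 0.94611 N/mm
δ = F/k = 25.9 / 0.94611 = 27.375 mm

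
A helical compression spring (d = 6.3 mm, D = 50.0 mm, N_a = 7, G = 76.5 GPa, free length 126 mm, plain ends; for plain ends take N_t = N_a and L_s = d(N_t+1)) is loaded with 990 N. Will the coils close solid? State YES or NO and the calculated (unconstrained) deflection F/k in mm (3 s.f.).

k = Gd⁴/(8D³N_a) = (76.5×10³)(6.3⁴)/(8·50.0³·7) = 17.216 N/mm
N_t = 7; L_s = 6.3·8 = 50.4 mm; δ_solid = L₀ − L_s = 126 − 50.4 = 75.6 mm
δ = F/k = 990/17.216 = 57.506 mm
δ < δ_solid → spring does not go solid

NO, δ = 57.5 mm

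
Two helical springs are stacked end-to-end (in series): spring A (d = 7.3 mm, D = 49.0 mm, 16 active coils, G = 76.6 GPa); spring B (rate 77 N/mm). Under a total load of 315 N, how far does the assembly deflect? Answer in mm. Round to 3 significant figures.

k_A = Gd⁴/(8D³N_a) = (76.6×10³)(7.3⁴)/(8·49.0³·16) = 14.445 N/mm
Series: 1/k_eq = 1/14.445 + 1/77 = 0.082214; k_eq = 12.163 N/mm
δ = F/k_eq = 315/12.163 = 25.898 mm

25.9 mm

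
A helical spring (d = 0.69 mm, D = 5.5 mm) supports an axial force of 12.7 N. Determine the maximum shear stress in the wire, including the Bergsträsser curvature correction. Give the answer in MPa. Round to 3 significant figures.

635 MPa

Spring index C = D/d = 5.5/0.69 = 7.9710
K_B = (4C+2)/(4C−3) = 33.884/28.884 = 1.1731
τ₀ = 8FD/(πd³) = 8·12.7·5.5/(π·0.69³) = 558.8/1.032 = 541.45 MPa
τ_max = K·τ₀ = 1.1731 × 541.45 = 635.18 MPa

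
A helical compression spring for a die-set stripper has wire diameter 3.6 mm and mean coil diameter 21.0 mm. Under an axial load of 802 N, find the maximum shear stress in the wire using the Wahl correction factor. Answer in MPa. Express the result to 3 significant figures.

Spring index C = D/d = 21.0/3.6 = 5.8333
K_W = (4C−1)/(4C−4) + 0.615/C = 22.333/19.333 + 0.1054 = 1.2606
τ₀ = 8FD/(πd³) = 8·802·21.0/(π·3.6³) = 134736/146.57 = 919.23 MPa
τ_max = K·τ₀ = 1.2606 × 919.23 = 1158.8 MPa

1160 MPa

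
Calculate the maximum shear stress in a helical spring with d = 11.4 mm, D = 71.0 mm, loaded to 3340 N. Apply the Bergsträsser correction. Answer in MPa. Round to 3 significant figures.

501 MPa

Spring index C = D/d = 71.0/11.4 = 6.2281
K_B = (4C+2)/(4C−3) = 26.912/21.912 = 1.2282
τ₀ = 8FD/(πd³) = 8·3340·71.0/(π·11.4³) = 1.89712e+06/4654.4 = 407.6 MPa
τ_max = K·τ₀ = 1.2282 × 407.6 = 500.6 MPa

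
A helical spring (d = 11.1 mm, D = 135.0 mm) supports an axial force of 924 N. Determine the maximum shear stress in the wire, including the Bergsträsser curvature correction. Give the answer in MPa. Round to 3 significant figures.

258 MPa

Spring index C = D/d = 135.0/11.1 = 12.1622
K_B = (4C+2)/(4C−3) = 50.649/45.649 = 1.1095
τ₀ = 8FD/(πd³) = 8·924·135.0/(π·11.1³) = 997920/4296.5 = 232.26 MPa
τ_max = K·τ₀ = 1.1095 × 232.26 = 257.7 MPa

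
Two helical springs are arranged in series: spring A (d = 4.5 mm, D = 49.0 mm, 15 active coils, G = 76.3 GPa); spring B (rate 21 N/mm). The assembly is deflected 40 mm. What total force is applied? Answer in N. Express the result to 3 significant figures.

k_A = Gd⁴/(8D³N_a) = (76.3×10³)(4.5⁴)/(8·49.0³·15) = 2.2162 N/mm
Series: 1/k_eq = 1/2.2162 + 1/21 = 0.49885; k_eq = 2.0046 N/mm
F = k_eq·δ = 2.0046·40 = 80.185 N

80.2 N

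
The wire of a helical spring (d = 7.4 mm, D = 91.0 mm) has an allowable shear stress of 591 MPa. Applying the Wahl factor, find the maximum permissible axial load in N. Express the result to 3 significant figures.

926 N

C = D/d = 91.0/7.4 = 12.2973
K_W = (4C−1)/(4C−4) + 0.615/C = 48.189/45.189 + 0.0500 = 1.1164
τ_max = K·8FD/(πd³) → F_max = τ_allow·πd³/(8DK)
F_max = 591·π·7.4³/(8·91.0·1.1164) = 7.5237e+05/812.74 = 925.72 N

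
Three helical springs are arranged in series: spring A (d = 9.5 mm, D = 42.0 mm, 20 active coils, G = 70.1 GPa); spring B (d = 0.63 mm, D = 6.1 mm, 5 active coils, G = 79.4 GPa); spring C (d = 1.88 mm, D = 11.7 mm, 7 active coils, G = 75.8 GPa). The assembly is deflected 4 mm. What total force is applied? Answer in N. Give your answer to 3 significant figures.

k_A = Gd⁴/(8D³N_a) = (70.1×10³)(9.5⁴)/(8·42.0³·20) = 48.166 N/mm
k_B = Gd⁴/(8D³N_a) = (79.4×10³)(0.63⁴)/(8·6.1³·5) = 1.3776 N/mm
k_C = Gd⁴/(8D³N_a) = (75.8×10³)(1.88⁴)/(8·11.7³·7) = 10.557 N/mm
Series: 1/k_eq = 1/48.166 + 1/1.3776 + 1/10.557 = 0.84137; k_eq = 1.1885 N/mm
F = k_eq·δ = 1.1885·4 = 4.7542 N

4.75 N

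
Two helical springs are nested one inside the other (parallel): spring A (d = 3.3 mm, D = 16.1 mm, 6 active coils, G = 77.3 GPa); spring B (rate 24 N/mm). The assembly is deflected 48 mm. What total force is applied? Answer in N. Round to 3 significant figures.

k_A = Gd⁴/(8D³N_a) = (77.3×10³)(3.3⁴)/(8·16.1³·6) = 45.763 N/mm
Parallel: k_eq = 45.763 + 24 = 69.763 N/mm
F = k_eq·δ = 69.763·48 = 3348.6 N

3350 N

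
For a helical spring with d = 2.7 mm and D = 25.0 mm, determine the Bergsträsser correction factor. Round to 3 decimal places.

C = D/d = 25.0/2.7 = 9.2593
K_B = (4C+2)/(4C−3) = 39.037/34.037 = 1.1469

1.147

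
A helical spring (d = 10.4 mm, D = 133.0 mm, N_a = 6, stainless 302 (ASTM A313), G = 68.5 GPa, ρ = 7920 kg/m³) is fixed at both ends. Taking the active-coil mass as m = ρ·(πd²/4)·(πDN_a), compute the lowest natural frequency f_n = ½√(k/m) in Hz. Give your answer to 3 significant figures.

32.4 Hz

k = Gd⁴/(8D³N_a) = (68.5×10³)(10.4⁴)/(8·133.0³·6) = 7.0962 N/mm = 7096.2 N/m
Wire length L = πDN_a = π·133.0·6 = 2507 mm
m = ρ·(πd²/4)·L = 7920 × 84.949×10⁻⁶ m² × 2.507 m = 1.6867 kg
f_n = ½√(k/m) = 0.5·√(7096.2/1.6867) = 0.5·√(4207.2) = 32.431 Hz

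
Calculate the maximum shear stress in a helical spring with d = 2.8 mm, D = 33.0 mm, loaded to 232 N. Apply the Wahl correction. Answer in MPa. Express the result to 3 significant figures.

996 MPa

Spring index C = D/d = 33.0/2.8 = 11.7857
K_W = (4C−1)/(4C−4) + 0.615/C = 46.143/43.143 + 0.0522 = 1.1217
τ₀ = 8FD/(πd³) = 8·232·33.0/(π·2.8³) = 61248/68.964 = 888.11 MPa
τ_max = K·τ₀ = 1.1217 × 888.11 = 996.21 MPa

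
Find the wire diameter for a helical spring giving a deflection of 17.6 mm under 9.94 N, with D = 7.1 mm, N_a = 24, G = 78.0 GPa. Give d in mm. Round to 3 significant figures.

Required rate k = F/δ = 9.94/17.6 = 0.56477 N/mm
d = (8D³N_a·k / G)^(1/4) = (8·7.1³·24·0.56477 / (78.0×10³))^0.25
  = (0.49757)^0.25 = 0.8399 mm

0.840 mm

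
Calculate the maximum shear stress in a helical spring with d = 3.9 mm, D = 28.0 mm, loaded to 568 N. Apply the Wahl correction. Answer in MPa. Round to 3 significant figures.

824 MPa

Spring index C = D/d = 28.0/3.9 = 7.1795
K_W = (4C−1)/(4C−4) + 0.615/C = 27.718/24.718 + 0.0857 = 1.2070
τ₀ = 8FD/(πd³) = 8·568·28.0/(π·3.9³) = 127232/186.36 = 682.74 MPa
τ_max = K·τ₀ = 1.2070 × 682.74 = 824.08 MPa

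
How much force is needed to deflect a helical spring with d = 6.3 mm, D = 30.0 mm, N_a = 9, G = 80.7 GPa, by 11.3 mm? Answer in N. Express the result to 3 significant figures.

k = Gd⁴/(8D³N_a) = (80.7×10³)(6.3⁴)/(8·30.0³·9) = 65.394 N/mm
F = k·δ = 65.394 × 11.3 = 738.95 N

739 N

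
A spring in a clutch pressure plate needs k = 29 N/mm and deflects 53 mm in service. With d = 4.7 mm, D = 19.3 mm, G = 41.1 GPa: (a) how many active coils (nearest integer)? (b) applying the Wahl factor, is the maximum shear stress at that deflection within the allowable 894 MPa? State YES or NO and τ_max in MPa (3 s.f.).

N_a = Gd⁴/(8D³k) = (41.1×10³)(4.7⁴)/(8·19.3³·29) = 12.02 → N_a = 12
Actual rate k = Gd⁴/(8D³·12) = 29.06 N/mm
Working load F = kδ = 29.06·53 = 1540.2 N
C = 19.3/4.7 = 4.1064; K_W = (4C−1)/(4C−4)+0.615/C = 1.3912
τ_max = K_W·8FD/(πd³) = 1.3912·729.07 = 1014.3 MPa
τ_max > 894 MPa → exceeds allowable

(a) 12 coils; (b) NO, τ_max = 1010 MPa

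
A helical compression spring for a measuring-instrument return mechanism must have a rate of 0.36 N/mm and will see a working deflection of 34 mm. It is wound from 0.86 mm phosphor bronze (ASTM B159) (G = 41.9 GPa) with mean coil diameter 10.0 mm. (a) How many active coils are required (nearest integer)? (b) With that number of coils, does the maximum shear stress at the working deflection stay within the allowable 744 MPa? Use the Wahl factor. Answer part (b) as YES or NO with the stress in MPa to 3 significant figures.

N_a = Gd⁴/(8D³k) = (41.9×10³)(0.86⁴)/(8·10.0³·0.36) = 7.958 → N_a = 8
Actual rate k = Gd⁴/(8D³·8) = 0.35812 N/mm
Working load F = kδ = 0.35812·34 = 12.176 N
C = 10.0/0.86 = 11.6279; K_W = (4C−1)/(4C−4)+0.615/C = 1.1235
τ_max = K_W·8FD/(πd³) = 1.1235·487.47 = 547.66 MPa
τ_max ≤ 744 MPa → acceptable

(a) 8 coils; (b) YES, τ_max = 548 MPa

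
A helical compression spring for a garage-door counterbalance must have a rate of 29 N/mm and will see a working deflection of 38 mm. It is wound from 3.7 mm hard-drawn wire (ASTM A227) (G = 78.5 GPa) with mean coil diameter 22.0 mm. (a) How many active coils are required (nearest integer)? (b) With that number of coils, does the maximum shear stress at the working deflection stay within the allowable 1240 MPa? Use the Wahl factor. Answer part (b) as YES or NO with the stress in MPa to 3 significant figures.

N_a = Gd⁴/(8D³k) = (78.5×10³)(3.7⁴)/(8·22.0³·29) = 5.956 → N_a = 6
Actual rate k = Gd⁴/(8D³·6) = 28.785 N/mm
Working load F = kδ = 28.785·38 = 1093.8 N
C = 22.0/3.7 = 5.9459; K_W = (4C−1)/(4C−4)+0.615/C = 1.2551
τ_max = K_W·8FD/(πd³) = 1.2551·1209.8 = 1518.4 MPa
τ_max > 1240 MPa → exceeds allowable

(a) 6 coils; (b) NO, τ_max = 1520 MPa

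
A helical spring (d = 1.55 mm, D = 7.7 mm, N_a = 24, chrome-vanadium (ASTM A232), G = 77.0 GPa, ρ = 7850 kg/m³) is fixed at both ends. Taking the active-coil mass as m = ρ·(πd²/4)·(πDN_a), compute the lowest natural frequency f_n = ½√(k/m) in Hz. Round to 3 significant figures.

384 Hz

k = Gd⁴/(8D³N_a) = (77.0×10³)(1.55⁴)/(8·7.7³·24) = 5.0704 N/mm = 5070.4 N/m
Wire length L = πDN_a = π·7.7·24 = 580.57 mm
m = ρ·(πd²/4)·L = 7850 × 1.8869×10⁻⁶ m² × 0.58057 m = 0.0085995 kg
f_n = ½√(k/m) = 0.5·√(5070.4/0.0085995) = 0.5·√(5.8962e+05) = 383.93 Hz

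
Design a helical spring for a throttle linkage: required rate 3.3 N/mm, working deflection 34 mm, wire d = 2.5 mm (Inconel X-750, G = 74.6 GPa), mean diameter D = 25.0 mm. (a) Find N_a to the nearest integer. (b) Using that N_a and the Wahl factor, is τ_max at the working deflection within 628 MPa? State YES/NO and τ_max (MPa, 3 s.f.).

N_a = Gd⁴/(8D³k) = (74.6×10³)(2.5⁴)/(8·25.0³·3.3) = 7.064 → N_a = 7
Actual rate k = Gd⁴/(8D³·7) = 3.3304 N/mm
Working load F = kδ = 3.3304·34 = 113.23 N
C = 25.0/2.5 = 10.0000; K_W = (4C−1)/(4C−4)+0.615/C = 1.1448
τ_max = K_W·8FD/(πd³) = 1.1448·461.35 = 528.17 MPa
τ_max ≤ 628 MPa → acceptable

(a) 7 coils; (b) YES, τ_max = 528 MPa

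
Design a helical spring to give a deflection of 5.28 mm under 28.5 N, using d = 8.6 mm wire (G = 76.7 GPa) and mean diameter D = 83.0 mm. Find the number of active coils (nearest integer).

17

Required rate k = F/δ = 28.5/5.28 = 5.3977 N/mm
N_a = Gd⁴/(8D³k) = (76.7×10³ × 8.6⁴)/(8 × 83.0³ × 5.3977)
    = 4.19555e+08 / 2.46908e+07 = 16.99 → 17 coils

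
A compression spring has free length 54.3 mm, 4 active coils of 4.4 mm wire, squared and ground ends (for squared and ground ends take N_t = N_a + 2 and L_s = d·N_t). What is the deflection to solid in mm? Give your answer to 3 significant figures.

N_t = 6; L_s = 4.4·6 = 26.4 mm
δ_solid = L₀ − L_s = 54.3 − 26.4 = 27.9 mm

27.9 mm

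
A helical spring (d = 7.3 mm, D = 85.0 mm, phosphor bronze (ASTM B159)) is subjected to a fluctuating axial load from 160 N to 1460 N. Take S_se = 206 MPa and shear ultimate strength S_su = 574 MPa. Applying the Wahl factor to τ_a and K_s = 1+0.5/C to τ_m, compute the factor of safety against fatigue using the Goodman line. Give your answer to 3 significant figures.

C = D/d = 85.0/7.3 = 11.6438; K_W = (4C−1)/(4C−4)+0.615/C = 1.1233; K_s = 1+0.5/C = 1.0429
F_a = (F_max−F_min)/2 = 650 N; F_m = (F_max+F_min)/2 = 810 N
τ_a = K_W·8F_aD/(πd³) = 1.1233 × 361.66 = 406.25 MPa
τ_m = K_s·8F_mD/(πd³) = 1.0429 × 450.69 = 470.04 MPa
Goodman: 1/n_f = τ_a/S_se + τ_m/S_su = 406.25/206 + 470.04/574 = 1.97208 + 0.81889 = 2.791
n_f = 1/2.791 = 0.3583

0.358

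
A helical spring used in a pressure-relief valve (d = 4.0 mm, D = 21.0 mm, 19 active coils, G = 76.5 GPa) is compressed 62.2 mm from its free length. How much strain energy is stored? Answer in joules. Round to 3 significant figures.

26.9 J

k = Gd⁴/(8D³N_a) = (76.5×10³)(4.0⁴)/(8·21.0³·19) = 13.912 N/mm
U = ½kδ² = 0.5 × 13.912 × 62.2² = 26912 N·mm = 26.912 J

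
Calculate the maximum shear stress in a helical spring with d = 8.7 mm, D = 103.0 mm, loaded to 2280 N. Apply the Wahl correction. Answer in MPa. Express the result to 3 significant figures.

Spring index C = D/d = 103.0/8.7 = 11.8391
K_W = (4C−1)/(4C−4) + 0.615/C = 46.356/43.356 + 0.0519 = 1.1211
τ₀ = 8FD/(πd³) = 8·2280·103.0/(π·8.7³) = 1.87872e+06/2068.7 = 908.14 MPa
τ_max = K·τ₀ = 1.1211 × 908.14 = 1018.2 MPa

1020 MPa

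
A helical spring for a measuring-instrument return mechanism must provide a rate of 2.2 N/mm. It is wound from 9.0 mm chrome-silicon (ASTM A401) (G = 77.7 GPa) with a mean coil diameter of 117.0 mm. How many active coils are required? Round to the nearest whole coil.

18

N_a = Gd⁴/(8D³k) = (77.7×10³ × 9.0⁴)/(8 × 117.0³ × 2.2)
    = 5.0979e+08 / 2.81884e+07 = 18.09 → 18 coils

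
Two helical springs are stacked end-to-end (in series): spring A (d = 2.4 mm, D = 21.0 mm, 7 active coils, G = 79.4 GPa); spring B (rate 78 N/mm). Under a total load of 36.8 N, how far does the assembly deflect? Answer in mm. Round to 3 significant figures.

k_A = Gd⁴/(8D³N_a) = (79.4×10³)(2.4⁴)/(8·21.0³·7) = 5.0795 N/mm
Series: 1/k_eq = 1/5.0795 + 1/78 = 0.20969; k_eq = 4.7689 N/mm
δ = F/k_eq = 36.8/4.7689 = 7.7166 mm

7.72 mm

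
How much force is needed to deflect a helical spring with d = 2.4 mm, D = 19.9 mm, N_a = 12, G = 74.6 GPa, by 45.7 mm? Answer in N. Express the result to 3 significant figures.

150 N

k = Gd⁴/(8D³N_a) = (74.6×10³)(2.4⁴)/(8·19.9³·12) = 3.2715 N/mm
F = k·δ = 3.2715 × 45.7 = 149.51 N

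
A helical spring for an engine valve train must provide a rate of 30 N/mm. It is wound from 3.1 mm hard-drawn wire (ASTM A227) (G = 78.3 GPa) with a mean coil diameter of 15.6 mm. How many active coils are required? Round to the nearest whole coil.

8

N_a = Gd⁴/(8D³k) = (78.3×10³ × 3.1⁴)/(8 × 15.6³ × 30)
    = 7.23117e+06 / 911140 = 7.936 → 8 coils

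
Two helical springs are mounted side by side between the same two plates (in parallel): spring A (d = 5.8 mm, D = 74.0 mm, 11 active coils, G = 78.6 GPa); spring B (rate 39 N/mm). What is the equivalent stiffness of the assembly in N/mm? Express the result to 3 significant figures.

41.5 N/mm

k_A = Gd⁴/(8D³N_a) = (78.6×10³)(5.8⁴)/(8·74.0³·11) = 2.4943 N/mm
Parallel: k_eq = 2.4943 + 39 = 41.494 N/mm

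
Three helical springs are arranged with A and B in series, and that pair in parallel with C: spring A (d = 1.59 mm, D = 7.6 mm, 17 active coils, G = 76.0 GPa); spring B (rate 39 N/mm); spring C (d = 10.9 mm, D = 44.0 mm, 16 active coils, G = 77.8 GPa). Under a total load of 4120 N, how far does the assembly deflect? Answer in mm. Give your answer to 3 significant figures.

38.3 mm

k_A = Gd⁴/(8D³N_a) = (76.0×10³)(1.59⁴)/(8·7.6³·17) = 8.1362 N/mm
k_C = Gd⁴/(8D³N_a) = (77.8×10³)(10.9⁴)/(8·44.0³·16) = 100.72 N/mm
Springs A,B series: k_AB = 1/(1/8.1362+1/39) = 6.7318 N/mm; parallel with C: k_eq = 6.7318+100.72 = 107.45 N/mm
δ = F/k_eq = 4120/107.45 = 38.343 mm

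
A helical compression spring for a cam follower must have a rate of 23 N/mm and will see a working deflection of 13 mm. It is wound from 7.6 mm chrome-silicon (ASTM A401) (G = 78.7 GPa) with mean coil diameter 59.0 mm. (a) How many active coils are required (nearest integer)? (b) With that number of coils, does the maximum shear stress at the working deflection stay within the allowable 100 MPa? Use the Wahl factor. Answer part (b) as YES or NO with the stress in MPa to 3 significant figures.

(a) 7 coils; (b) NO, τ_max = 121 MPa

N_a = Gd⁴/(8D³k) = (78.7×10³)(7.6⁴)/(8·59.0³·23) = 6.948 → N_a = 7
Actual rate k = Gd⁴/(8D³·7) = 22.829 N/mm
Working load F = kδ = 22.829·13 = 296.78 N
C = 59.0/7.6 = 7.7632; K_W = (4C−1)/(4C−4)+0.615/C = 1.1901
τ_max = K_W·8FD/(πd³) = 1.1901·101.57 = 120.88 MPa
τ_max > 100 MPa → exceeds allowable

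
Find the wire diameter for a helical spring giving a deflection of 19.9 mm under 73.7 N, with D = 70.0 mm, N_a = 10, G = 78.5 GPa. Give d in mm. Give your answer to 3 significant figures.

Required rate k = F/δ = 73.7/19.9 = 3.7035 N/mm
d = (8D³N_a·k / G)^(1/4) = (8·70.0³·10·3.7035 / (78.5×10³))^0.25
  = (1294.6)^0.25 = 5.9984 mm

6.00 mm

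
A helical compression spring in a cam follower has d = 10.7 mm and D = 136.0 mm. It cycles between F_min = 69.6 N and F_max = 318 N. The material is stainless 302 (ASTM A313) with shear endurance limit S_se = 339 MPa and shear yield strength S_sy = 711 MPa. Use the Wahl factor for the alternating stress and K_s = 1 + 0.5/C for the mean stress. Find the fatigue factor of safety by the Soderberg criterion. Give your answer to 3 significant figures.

5.12

C = D/d = 136.0/10.7 = 12.7103; K_W = (4C−1)/(4C−4)+0.615/C = 1.1124; K_s = 1+0.5/C = 1.0393
F_a = (F_max−F_min)/2 = 124.2 N; F_m = (F_max+F_min)/2 = 193.8 N
τ_a = K_W·8F_aD/(πd³) = 1.1124 × 35.111 = 39.059 MPa
τ_m = K_s·8F_mD/(πd³) = 1.0393 × 54.787 = 56.943 MPa
Soderberg: 1/n_f = τ_a/S_se + τ_m/S_sy = 39.059/339 + 56.943/711 = 0.11522 + 0.08009 = 0.19531
n_f = 1/0.19531 = 5.12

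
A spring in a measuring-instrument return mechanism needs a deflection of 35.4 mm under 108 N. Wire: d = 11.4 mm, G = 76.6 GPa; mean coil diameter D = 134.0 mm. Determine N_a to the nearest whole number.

22

Required rate k = F/δ = 108/35.4 = 3.0508 N/mm
N_a = Gd⁴/(8D³k) = (76.6×10³ × 11.4⁴)/(8 × 134.0³ × 3.0508)
    = 1.29374e+09 / 5.87253e+07 = 22.03 → 22 coils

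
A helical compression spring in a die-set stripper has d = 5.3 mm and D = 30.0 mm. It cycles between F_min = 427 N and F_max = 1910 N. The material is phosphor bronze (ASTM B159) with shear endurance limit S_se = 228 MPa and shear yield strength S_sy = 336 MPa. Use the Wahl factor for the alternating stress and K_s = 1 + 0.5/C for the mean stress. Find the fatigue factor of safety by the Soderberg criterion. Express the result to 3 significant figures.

0.246

C = D/d = 30.0/5.3 = 5.6604; K_W = (4C−1)/(4C−4)+0.615/C = 1.2696; K_s = 1+0.5/C = 1.0883
F_a = (F_max−F_min)/2 = 741.5 N; F_m = (F_max+F_min)/2 = 1168.5 N
τ_a = K_W·8F_aD/(πd³) = 1.2696 × 380.49 = 483.06 MPa
τ_m = K_s·8F_mD/(πd³) = 1.0883 × 599.6 = 652.57 MPa
Soderberg: 1/n_f = τ_a/S_se + τ_m/S_sy = 483.06/228 + 652.57/336 = 2.11871 + 1.94216 = 4.0609
n_f = 1/4.0609 = 0.2463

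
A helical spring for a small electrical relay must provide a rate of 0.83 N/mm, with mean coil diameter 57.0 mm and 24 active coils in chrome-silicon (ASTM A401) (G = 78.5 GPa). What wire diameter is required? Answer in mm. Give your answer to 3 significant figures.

d = (8D³N_a·k / G)^(1/4) = (8·57.0³·24·0.83 / (78.5×10³))^0.25
  = (375.95)^0.25 = 4.4034 mm

4.40 mm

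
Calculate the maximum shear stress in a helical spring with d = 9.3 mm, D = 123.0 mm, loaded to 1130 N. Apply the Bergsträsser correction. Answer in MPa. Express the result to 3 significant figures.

Spring index C = D/d = 123.0/9.3 = 13.2258
K_B = (4C+2)/(4C−3) = 54.903/49.903 = 1.1002
τ₀ = 8FD/(πd³) = 8·1130·123.0/(π·9.3³) = 1.11192e+06/2527 = 440.02 MPa
τ_max = K·τ₀ = 1.1002 × 440.02 = 484.11 MPa

484 MPa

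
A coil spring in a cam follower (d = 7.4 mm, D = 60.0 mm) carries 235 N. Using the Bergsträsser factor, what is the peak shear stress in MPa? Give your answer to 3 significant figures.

Spring index C = D/d = 60.0/7.4 = 8.1081
K_B = (4C+2)/(4C−3) = 34.432/29.432 = 1.1699
τ₀ = 8FD/(πd³) = 8·235·60.0/(π·7.4³) = 112800/1273 = 88.606 MPa
τ_max = K·τ₀ = 1.1699 × 88.606 = 103.66 MPa

104 MPa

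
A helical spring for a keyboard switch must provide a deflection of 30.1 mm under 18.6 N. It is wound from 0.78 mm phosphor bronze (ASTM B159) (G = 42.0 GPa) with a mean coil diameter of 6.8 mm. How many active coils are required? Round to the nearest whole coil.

Required rate k = F/δ = 18.6/30.1 = 0.61794 N/mm
N_a = Gd⁴/(8D³k) = (42.0×10³ × 0.78⁴)/(8 × 6.8³ × 0.61794)
    = 15546.3 / 1554.4 = 10 → 10 coils

10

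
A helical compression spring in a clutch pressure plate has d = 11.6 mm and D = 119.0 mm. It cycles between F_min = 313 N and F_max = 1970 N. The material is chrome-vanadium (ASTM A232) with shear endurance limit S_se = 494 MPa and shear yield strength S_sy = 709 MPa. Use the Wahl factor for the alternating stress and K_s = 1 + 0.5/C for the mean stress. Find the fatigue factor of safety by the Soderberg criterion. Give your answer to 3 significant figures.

1.43

C = D/d = 119.0/11.6 = 10.2586; K_W = (4C−1)/(4C−4)+0.615/C = 1.1410; K_s = 1+0.5/C = 1.0487
F_a = (F_max−F_min)/2 = 828.5 N; F_m = (F_max+F_min)/2 = 1141.5 N
τ_a = K_W·8F_aD/(πd³) = 1.1410 × 160.84 = 183.52 MPa
τ_m = K_s·8F_mD/(πd³) = 1.0487 × 221.61 = 232.41 MPa
Soderberg: 1/n_f = τ_a/S_se + τ_m/S_sy = 183.52/494 + 232.41/709 = 0.37149 + 0.32780 = 0.69929
n_f = 1/0.69929 = 1.43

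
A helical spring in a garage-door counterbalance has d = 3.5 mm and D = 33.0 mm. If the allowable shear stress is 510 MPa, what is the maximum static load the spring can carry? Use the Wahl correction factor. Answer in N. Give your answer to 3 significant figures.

C = D/d = 33.0/3.5 = 9.4286
K_W = (4C−1)/(4C−4) + 0.615/C = 36.714/33.714 + 0.0652 = 1.1542
τ_max = K·8FD/(πd³) → F_max = τ_allow·πd³/(8DK)
F_max = 510·π·3.5³/(8·33.0·1.1542) = 68695/304.71 = 225.44 N

225 N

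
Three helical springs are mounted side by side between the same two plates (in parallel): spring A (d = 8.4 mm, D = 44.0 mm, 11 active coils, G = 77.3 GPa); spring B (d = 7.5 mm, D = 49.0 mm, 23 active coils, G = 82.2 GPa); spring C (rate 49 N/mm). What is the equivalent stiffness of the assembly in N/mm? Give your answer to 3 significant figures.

k_A = Gd⁴/(8D³N_a) = (77.3×10³)(8.4⁴)/(8·44.0³·11) = 51.34 N/mm
k_B = Gd⁴/(8D³N_a) = (82.2×10³)(7.5⁴)/(8·49.0³·23) = 12.015 N/mm
Parallel: k_eq = 51.34 + 12.015 + 49 = 112.35 N/mm

112 N/mm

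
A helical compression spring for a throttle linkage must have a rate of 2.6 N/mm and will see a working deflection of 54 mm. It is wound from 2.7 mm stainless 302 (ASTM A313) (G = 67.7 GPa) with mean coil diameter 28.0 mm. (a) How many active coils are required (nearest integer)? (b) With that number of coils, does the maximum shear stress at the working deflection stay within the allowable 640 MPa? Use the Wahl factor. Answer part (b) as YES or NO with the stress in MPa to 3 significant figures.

N_a = Gd⁴/(8D³k) = (67.7×10³)(2.7⁴)/(8·28.0³·2.6) = 7.88 → N_a = 8
Actual rate k = Gd⁴/(8D³·8) = 2.5609 N/mm
Working load F = kδ = 2.5609·54 = 138.29 N
C = 28.0/2.7 = 10.3704; K_W = (4C−1)/(4C−4)+0.615/C = 1.1393
τ_max = K_W·8FD/(πd³) = 1.1393·500.95 = 570.75 MPa
τ_max ≤ 640 MPa → acceptable

(a) 8 coils; (b) YES, τ_max = 571 MPa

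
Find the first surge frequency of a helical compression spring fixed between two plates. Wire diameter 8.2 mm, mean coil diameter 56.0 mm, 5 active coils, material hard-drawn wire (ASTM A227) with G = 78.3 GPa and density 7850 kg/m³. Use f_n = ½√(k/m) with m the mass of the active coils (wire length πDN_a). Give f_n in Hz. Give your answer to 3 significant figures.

186 Hz

k = Gd⁴/(8D³N_a) = (78.3×10³)(8.2⁴)/(8·56.0³·5) = 50.396 N/mm = 50396 N/m
Wire length L = πDN_a = π·56.0·5 = 879.65 mm
m = ρ·(πd²/4)·L = 7850 × 52.81×10⁻⁶ m² × 0.87965 m = 0.36467 kg
f_n = ½√(k/m) = 0.5·√(50396/0.36467) = 0.5·√(1.382e+05) = 185.87 Hz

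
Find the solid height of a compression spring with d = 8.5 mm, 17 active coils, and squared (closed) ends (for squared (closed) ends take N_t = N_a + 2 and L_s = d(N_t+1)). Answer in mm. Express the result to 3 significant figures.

squared (closed) ends: N_t = N_a + 2 = 17 + 2 = 19
L_s = d·(N_t+1) = 8.5 × 20 = 170 mm

170 mm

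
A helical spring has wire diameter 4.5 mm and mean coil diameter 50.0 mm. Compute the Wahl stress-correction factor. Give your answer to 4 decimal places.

C = D/d = 50.0/4.5 = 11.1111
K_W = (4C−1)/(4C−4) + 0.615/C = 43.444/40.444 + 0.0554 = 1.1295

1.1295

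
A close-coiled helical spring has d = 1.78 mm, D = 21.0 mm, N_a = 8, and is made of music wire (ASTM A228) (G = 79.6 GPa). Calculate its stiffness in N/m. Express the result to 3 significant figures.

k = Gd⁴/(8D³N_a) = (79.6×10³ × 1.78⁴) / (8 × 21.0³ × 8)
  = 799085 / 592704 = 1.3482 N/mm = 1348.2 N/m

1350 N/m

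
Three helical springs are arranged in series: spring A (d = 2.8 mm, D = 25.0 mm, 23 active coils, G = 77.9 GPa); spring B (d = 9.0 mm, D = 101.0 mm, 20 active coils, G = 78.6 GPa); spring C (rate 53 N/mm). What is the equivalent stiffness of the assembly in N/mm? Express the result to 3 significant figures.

k_A = Gd⁴/(8D³N_a) = (77.9×10³)(2.8⁴)/(8·25.0³·23) = 1.6655 N/mm
k_B = Gd⁴/(8D³N_a) = (78.6×10³)(9.0⁴)/(8·101.0³·20) = 3.1283 N/mm
Series: 1/k_eq = 1/1.6655 + 1/3.1283 + 1/53 = 0.93897; k_eq = 1.065 N/mm

1.06 N/mm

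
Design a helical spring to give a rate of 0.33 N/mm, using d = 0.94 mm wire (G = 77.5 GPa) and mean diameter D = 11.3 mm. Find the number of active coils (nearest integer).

16

N_a = Gd⁴/(8D³k) = (77.5×10³ × 0.94⁴)/(8 × 11.3³ × 0.33)
    = 60508 / 3809.25 = 15.88 → 16 coils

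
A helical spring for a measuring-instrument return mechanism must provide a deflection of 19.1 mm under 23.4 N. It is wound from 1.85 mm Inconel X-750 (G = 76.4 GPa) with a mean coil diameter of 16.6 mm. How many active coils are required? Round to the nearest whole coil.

Required rate k = F/δ = 23.4/19.1 = 1.2251 N/mm
N_a = Gd⁴/(8D³k) = (76.4×10³ × 1.85⁴)/(8 × 16.6³ × 1.2251)
    = 894912 / 44832.9 = 19.96 → 20 coils

20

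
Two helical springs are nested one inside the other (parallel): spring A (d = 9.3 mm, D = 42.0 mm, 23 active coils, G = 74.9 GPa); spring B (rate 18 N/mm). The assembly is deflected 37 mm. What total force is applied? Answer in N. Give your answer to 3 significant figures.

k_A = Gd⁴/(8D³N_a) = (74.9×10³)(9.3⁴)/(8·42.0³·23) = 41.101 N/mm
Parallel: k_eq = 41.101 + 18 = 59.101 N/mm
F = k_eq·δ = 59.101·37 = 2186.7 N

2190 N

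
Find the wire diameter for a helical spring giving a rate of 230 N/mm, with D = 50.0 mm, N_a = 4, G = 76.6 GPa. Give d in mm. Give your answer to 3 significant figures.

10.5 mm

d = (8D³N_a·k / G)^(1/4) = (8·50.0³·4·230 / (76.6×10³))^0.25
  = (12010)^0.25 = 10.4686 mm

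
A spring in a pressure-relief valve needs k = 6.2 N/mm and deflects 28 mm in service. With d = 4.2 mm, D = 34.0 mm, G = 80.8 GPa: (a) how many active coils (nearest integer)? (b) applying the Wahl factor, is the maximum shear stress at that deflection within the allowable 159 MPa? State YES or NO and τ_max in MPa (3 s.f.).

N_a = Gd⁴/(8D³k) = (80.8×10³)(4.2⁴)/(8·34.0³·6.2) = 12.9 → N_a = 13
Actual rate k = Gd⁴/(8D³·13) = 6.1509 N/mm
Working load F = kδ = 6.1509·28 = 172.23 N
C = 34.0/4.2 = 8.0952; K_W = (4C−1)/(4C−4)+0.615/C = 1.1817
τ_max = K_W·8FD/(πd³) = 1.1817·201.26 = 237.83 MPa
τ_max > 159 MPa → exceeds allowable

(a) 13 coils; (b) NO, τ_max = 238 MPa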